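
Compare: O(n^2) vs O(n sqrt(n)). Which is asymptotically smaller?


n^1.5 grows slower than quadratic
O(n sqrt(n)) is asymptotically smaller; O(n^2) grows faster


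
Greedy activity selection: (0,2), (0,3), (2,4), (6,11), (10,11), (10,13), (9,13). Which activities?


Greedy: pick earliest-ending, then skip overlaps.
Selected (3 activities): [(0, 2), (2, 4), (6, 11)]


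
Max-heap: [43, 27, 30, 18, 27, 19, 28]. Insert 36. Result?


Append 36: [43, 27, 30, 18, 27, 19, 28, 36]
Bubble up: swap idx 7(36) with idx 3(18); swap idx 3(36) with idx 1(27)
Result: [43, 36, 30, 27, 27, 19, 28, 18]


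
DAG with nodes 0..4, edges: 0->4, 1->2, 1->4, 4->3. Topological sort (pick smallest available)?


Kahn's algorithm, process smallest node first
Order: [0, 1, 2, 4, 3]


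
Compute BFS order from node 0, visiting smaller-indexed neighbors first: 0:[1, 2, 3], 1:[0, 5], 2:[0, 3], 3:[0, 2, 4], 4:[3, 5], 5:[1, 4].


BFS queue: start with [0]
Visit order: [0, 1, 2, 3, 5, 4]


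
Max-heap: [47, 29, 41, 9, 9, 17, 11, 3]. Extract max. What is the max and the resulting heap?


Max = 47
Replace root with last, heapify down
Resulting heap: [41, 29, 17, 9, 9, 3, 11]


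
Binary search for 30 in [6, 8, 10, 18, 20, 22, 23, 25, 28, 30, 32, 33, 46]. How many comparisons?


Search for 30:
[0,12] mid=6 arr[6]=23
[7,12] mid=9 arr[9]=30
Total: 2 comparisons


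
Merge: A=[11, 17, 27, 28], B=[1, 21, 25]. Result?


Compare heads, take smaller each step.
Merged: [1, 11, 17, 21, 25, 27, 28]


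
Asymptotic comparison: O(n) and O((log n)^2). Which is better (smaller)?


polylogarithmic grows slower than linear
O((log n)^2) is asymptotically smaller; O(n) grows faster


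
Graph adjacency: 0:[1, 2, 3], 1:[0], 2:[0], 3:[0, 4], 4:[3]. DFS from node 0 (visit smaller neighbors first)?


DFS stack-based: start with [0]
Visit order: [0, 1, 2, 3, 4]


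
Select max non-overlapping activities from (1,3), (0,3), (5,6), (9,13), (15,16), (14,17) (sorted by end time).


Greedy: pick earliest-ending, then skip overlaps.
Selected (4 activities): [(1, 3), (5, 6), (9, 13), (15, 16)]


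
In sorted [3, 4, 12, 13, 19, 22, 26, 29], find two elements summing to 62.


Two pointers: lo=0, hi=7
No pair sums to 62


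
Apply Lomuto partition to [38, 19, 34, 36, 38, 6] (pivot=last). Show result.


Elements <= 6 go left of pivot.
Result: [6, 19, 34, 36, 38, 38], pivot at index 0


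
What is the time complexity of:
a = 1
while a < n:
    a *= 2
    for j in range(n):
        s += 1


Per nesting level: O(log n) * O(n) = O(n log n)
Complexity: O(n log n)


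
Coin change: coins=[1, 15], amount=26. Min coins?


dp[0]=0; dp[i]=1+min(dp[i-c] for c in coins)
...dp[21]=7, dp[22]=8, dp[23]=9, dp[24]=10, dp[25]=11, dp[26]=12
Minimum coins for 26 = 12


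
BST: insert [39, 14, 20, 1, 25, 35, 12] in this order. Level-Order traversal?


Root = 39; build tree by BST insertion.
Level-Order traversal: [39, 14, 1, 20, 12, 25, 35]


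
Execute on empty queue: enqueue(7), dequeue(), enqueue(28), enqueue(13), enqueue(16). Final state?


enqueue(7) -> [7]
dequeue() returns 7 -> []
enqueue(28) -> [28]
enqueue(13) -> [28, 13]
enqueue(16) -> [28, 13, 16]
Final queue (front to back): [28, 13, 16]


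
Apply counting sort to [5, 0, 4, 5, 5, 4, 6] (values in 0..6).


Count array: [1, 0, 0, 0, 2, 3, 1]
Reconstruct: [0, 4, 4, 5, 5, 5, 6]


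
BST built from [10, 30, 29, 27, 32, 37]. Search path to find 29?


BST root = 10
Search for 29: compare at each node
Path: [10, 30, 29]


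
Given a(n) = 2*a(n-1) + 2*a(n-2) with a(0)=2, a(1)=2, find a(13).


Build bottom-up:
...a(11)=63296, a(12)=172928, a(13)=2*172928+2*63296=472448


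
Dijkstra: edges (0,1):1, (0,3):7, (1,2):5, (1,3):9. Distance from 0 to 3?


Dijkstra from 0:
Distances: {0: 0, 1: 1, 2: 6, 3: 7}
Shortest distance to 3 = 7, path = [0, 3]


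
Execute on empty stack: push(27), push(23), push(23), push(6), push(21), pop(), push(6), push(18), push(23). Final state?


push(27) -> [27]
push(23) -> [27, 23]
push(23) -> [27, 23, 23]
push(6) -> [27, 23, 23, 6]
push(21) -> [27, 23, 23, 6, 21]
pop() returns 21 -> [27, 23, 23, 6]
push(6) -> [27, 23, 23, 6, 6]
push(18) -> [27, 23, 23, 6, 6, 18]
push(23) -> [27, 23, 23, 6, 6, 18, 23]
Final stack (bottom to top): [27, 23, 23, 6, 6, 18, 23]


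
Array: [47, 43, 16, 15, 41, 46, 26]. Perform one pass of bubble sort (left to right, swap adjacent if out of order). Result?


After one pass: [43, 16, 15, 41, 46, 26, 47]


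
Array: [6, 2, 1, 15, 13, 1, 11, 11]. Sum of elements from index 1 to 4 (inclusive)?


Prefix sums: [0, 6, 8, 9, 24, 37, 38, 49, 60]
Sum[1..4] = prefix[5] - prefix[1] = 37 - 6 = 31


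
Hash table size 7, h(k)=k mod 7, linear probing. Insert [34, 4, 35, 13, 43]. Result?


Insertions: 34->slot 6; 4->slot 4; 35->slot 0; 13->slot 1; 43->slot 2
Table: [35, 13, 43, None, 4, None, 34]


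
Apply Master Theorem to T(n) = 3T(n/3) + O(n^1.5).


a=3, b=3, c=1.5. log_3(3)=1 < c=1.5. Case 3: O(n^c) = O(n^1.500)
Complexity: O(n^1.500)


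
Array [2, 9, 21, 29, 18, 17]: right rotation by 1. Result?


Right rotate by 1: [17, 2, 9, 21, 29, 18]


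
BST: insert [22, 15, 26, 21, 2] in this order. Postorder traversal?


Root = 22; build tree by BST insertion.
Postorder traversal: [2, 21, 15, 26, 22]


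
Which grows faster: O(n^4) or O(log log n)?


double-logarithmic grows slower than quartic
O(log log n) is asymptotically smaller; O(n^4) grows faster


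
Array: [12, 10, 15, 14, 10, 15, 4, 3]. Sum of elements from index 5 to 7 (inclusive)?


Prefix sums: [0, 12, 22, 37, 51, 61, 76, 80, 83]
Sum[5..7] = prefix[8] - prefix[5] = 83 - 61 = 22


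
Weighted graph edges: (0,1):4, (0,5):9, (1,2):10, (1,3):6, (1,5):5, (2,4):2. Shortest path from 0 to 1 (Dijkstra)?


Dijkstra from 0:
Distances: {0: 0, 1: 4, 2: 14, 3: 10, 4: 16, 5: 9}
Shortest distance to 1 = 4, path = [0, 1]


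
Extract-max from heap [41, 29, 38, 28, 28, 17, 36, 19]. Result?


Max = 41
Replace root with last, heapify down
Resulting heap: [38, 29, 36, 28, 28, 17, 19]


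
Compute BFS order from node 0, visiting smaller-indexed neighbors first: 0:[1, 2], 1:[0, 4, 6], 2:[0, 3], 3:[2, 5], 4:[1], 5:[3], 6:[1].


BFS queue: start with [0]
Visit order: [0, 1, 2, 4, 6, 3, 5]


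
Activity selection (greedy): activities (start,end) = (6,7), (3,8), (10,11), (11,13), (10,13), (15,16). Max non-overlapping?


Greedy: pick earliest-ending, then skip overlaps.
Selected (4 activities): [(6, 7), (10, 11), (11, 13), (15, 16)]


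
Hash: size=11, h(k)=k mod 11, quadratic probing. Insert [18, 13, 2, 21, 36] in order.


Insertions: 18->slot 7; 13->slot 2; 2->slot 3; 21->slot 10; 36->slot 4
Table: [None, None, 13, 2, 36, None, None, 18, None, None, 21]


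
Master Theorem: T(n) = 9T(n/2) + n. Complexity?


a=9, b=2, c=1. log_2(9)=3.170 > c=1. Case 1: O(n^log_b(a)) = O(n^3.170)
Complexity: O(n^3.170)


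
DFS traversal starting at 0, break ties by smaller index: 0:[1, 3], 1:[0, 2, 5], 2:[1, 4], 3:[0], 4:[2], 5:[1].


DFS stack-based: start with [0]
Visit order: [0, 1, 2, 4, 5, 3]


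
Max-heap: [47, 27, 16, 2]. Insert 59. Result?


Append 59: [47, 27, 16, 2, 59]
Bubble up: swap idx 4(59) with idx 1(27); swap idx 1(59) with idx 0(47)
Result: [59, 47, 16, 2, 27]


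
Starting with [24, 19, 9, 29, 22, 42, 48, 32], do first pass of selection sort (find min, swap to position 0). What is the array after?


After one pass: [9, 19, 24, 29, 22, 42, 48, 32]


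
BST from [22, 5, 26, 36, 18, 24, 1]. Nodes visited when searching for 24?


BST root = 22
Search for 24: compare at each node
Path: [22, 26, 24]


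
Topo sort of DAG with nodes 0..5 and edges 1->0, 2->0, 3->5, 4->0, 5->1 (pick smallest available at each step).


Kahn's algorithm, process smallest node first
Order: [2, 3, 4, 5, 1, 0]


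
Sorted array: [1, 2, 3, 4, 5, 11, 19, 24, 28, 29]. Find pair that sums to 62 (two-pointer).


Two pointers: lo=0, hi=9
No pair sums to 62


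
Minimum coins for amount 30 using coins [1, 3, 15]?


dp[0]=0; dp[i]=1+min(dp[i-c] for c in coins)
...dp[25]=5, dp[26]=6, dp[27]=5, dp[28]=6, dp[29]=7, dp[30]=2
Minimum coins for 30 = 2


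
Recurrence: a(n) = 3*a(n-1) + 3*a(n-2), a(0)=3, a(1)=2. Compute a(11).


Build bottom-up:
...a(9)=154467, a(10)=585630, a(11)=3*585630+3*154467=2220291


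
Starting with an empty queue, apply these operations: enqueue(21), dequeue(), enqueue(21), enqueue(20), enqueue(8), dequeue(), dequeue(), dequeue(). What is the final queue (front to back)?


enqueue(21) -> [21]
dequeue() returns 21 -> []
enqueue(21) -> [21]
enqueue(20) -> [21, 20]
enqueue(8) -> [21, 20, 8]
dequeue() returns 21 -> [20, 8]
dequeue() returns 20 -> [8]
dequeue() returns 8 -> []
Final queue (front to back): []


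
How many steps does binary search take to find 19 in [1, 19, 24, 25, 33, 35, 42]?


Search for 19:
[0,6] mid=3 arr[3]=25
[0,2] mid=1 arr[1]=19
Total: 2 comparisons


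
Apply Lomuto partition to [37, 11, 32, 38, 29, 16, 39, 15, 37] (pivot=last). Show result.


Elements <= 37 go left of pivot.
Result: [37, 11, 32, 29, 16, 15, 37, 38, 39], pivot at index 6


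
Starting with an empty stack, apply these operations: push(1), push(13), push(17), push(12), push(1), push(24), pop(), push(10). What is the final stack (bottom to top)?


push(1) -> [1]
push(13) -> [1, 13]
push(17) -> [1, 13, 17]
push(12) -> [1, 13, 17, 12]
push(1) -> [1, 13, 17, 12, 1]
push(24) -> [1, 13, 17, 12, 1, 24]
pop() returns 24 -> [1, 13, 17, 12, 1]
push(10) -> [1, 13, 17, 12, 1, 10]
Final stack (bottom to top): [1, 13, 17, 12, 1, 10]


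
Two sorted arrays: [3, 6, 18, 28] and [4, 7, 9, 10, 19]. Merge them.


Compare heads, take smaller each step.
Merged: [3, 4, 6, 7, 9, 10, 18, 19, 28]


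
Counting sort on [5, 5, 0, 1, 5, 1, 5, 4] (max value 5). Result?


Count array: [1, 2, 0, 0, 1, 4]
Reconstruct: [0, 1, 1, 4, 5, 5, 5, 5]


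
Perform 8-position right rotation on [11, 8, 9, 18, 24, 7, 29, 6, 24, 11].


Right rotate by 8: [9, 18, 24, 7, 29, 6, 24, 11, 11, 8]


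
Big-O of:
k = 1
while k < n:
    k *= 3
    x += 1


Per nesting level: O(log n) = O(log n)
Complexity: O(log n)


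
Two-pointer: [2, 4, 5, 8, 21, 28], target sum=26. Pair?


Two pointers: lo=0, hi=5
Found pair: (5, 21) summing to 26


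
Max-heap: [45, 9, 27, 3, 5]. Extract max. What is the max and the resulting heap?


Max = 45
Replace root with last, heapify down
Resulting heap: [27, 9, 5, 3]


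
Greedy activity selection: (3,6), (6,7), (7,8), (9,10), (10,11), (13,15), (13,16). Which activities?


Greedy: pick earliest-ending, then skip overlaps.
Selected (6 activities): [(3, 6), (6, 7), (7, 8), (9, 10), (10, 11), (13, 15)]


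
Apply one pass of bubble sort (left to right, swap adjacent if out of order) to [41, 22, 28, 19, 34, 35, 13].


After one pass: [22, 28, 19, 34, 35, 13, 41]


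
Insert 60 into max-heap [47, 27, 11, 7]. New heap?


Append 60: [47, 27, 11, 7, 60]
Bubble up: swap idx 4(60) with idx 1(27); swap idx 1(60) with idx 0(47)
Result: [60, 47, 11, 7, 27]


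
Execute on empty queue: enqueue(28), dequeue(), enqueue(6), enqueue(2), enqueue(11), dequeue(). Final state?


enqueue(28) -> [28]
dequeue() returns 28 -> []
enqueue(6) -> [6]
enqueue(2) -> [6, 2]
enqueue(11) -> [6, 2, 11]
dequeue() returns 6 -> [2, 11]
Final queue (front to back): [2, 11]


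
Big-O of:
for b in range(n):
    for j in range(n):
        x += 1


Per nesting level: O(n) * O(n) = O(n^2)
Complexity: O(n^2)


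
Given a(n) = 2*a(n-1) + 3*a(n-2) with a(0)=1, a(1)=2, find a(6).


Build bottom-up:
...a(4)=61, a(5)=182, a(6)=2*182+3*61=547


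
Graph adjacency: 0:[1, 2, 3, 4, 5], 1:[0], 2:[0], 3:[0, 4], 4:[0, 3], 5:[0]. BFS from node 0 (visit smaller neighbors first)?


BFS queue: start with [0]
Visit order: [0, 1, 2, 3, 4, 5]


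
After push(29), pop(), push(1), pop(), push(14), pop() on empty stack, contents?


push(29) -> [29]
pop() returns 29 -> []
push(1) -> [1]
pop() returns 1 -> []
push(14) -> [14]
pop() returns 14 -> []
Final stack (bottom to top): []


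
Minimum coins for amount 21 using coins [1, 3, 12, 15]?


dp[0]=0; dp[i]=1+min(dp[i-c] for c in coins)
...dp[16]=2, dp[17]=3, dp[18]=2, dp[19]=3, dp[20]=4, dp[21]=3
Minimum coins for 21 = 3


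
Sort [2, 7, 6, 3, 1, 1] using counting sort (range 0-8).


Count array: [0, 2, 1, 1, 0, 0, 1, 1, 0]
Reconstruct: [1, 1, 2, 3, 6, 7]


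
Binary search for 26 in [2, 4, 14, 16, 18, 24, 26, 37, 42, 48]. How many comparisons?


Search for 26:
[0,9] mid=4 arr[4]=18
[5,9] mid=7 arr[7]=37
[5,6] mid=5 arr[5]=24
[6,6] mid=6 arr[6]=26
Total: 4 comparisons


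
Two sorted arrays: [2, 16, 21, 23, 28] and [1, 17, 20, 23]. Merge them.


Compare heads, take smaller each step.
Merged: [1, 2, 16, 17, 20, 21, 23, 23, 28]


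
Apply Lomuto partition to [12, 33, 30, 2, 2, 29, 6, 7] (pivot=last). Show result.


Elements <= 7 go left of pivot.
Result: [2, 2, 6, 7, 33, 29, 30, 12], pivot at index 3


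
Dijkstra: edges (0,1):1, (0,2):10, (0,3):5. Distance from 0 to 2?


Dijkstra from 0:
Distances: {0: 0, 1: 1, 2: 10, 3: 5}
Shortest distance to 2 = 10, path = [0, 2]


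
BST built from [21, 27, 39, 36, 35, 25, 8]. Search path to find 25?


BST root = 21
Search for 25: compare at each node
Path: [21, 27, 25]


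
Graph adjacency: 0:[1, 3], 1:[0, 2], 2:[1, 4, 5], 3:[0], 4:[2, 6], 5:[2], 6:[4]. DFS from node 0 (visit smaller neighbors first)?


DFS stack-based: start with [0]
Visit order: [0, 1, 2, 4, 6, 5, 3]


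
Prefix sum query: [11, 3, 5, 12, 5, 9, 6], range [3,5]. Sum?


Prefix sums: [0, 11, 14, 19, 31, 36, 45, 51]
Sum[3..5] = prefix[6] - prefix[3] = 45 - 19 = 26


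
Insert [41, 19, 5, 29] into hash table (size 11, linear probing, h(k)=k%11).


Insertions: 41->slot 8; 19->slot 9; 5->slot 5; 29->slot 7
Table: [None, None, None, None, None, 5, None, 29, 41, 19, None]


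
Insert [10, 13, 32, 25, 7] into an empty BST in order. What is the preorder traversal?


Root = 10; build tree by BST insertion.
Preorder traversal: [10, 7, 13, 32, 25]


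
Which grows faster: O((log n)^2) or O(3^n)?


polylogarithmic grows slower than exponential (base 3)
O((log n)^2) is asymptotically smaller; O(3^n) grows faster


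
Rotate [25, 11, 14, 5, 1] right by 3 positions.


Right rotate by 3: [14, 5, 1, 25, 11]


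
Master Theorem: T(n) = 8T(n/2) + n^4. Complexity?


a=8, b=2, c=4. log_2(8)=3 < c=4. Case 3: O(n^c) = O(n^4)
Complexity: O(n^4)


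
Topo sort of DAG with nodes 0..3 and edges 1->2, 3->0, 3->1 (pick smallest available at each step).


Kahn's algorithm, process smallest node first
Order: [3, 0, 1, 2]


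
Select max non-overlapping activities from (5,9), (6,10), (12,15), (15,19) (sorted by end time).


Greedy: pick earliest-ending, then skip overlaps.
Selected (3 activities): [(5, 9), (12, 15), (15, 19)]


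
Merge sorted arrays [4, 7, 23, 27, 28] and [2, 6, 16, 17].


Compare heads, take smaller each step.
Merged: [2, 4, 6, 7, 16, 17, 23, 27, 28]


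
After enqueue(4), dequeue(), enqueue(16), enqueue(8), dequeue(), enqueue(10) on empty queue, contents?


enqueue(4) -> [4]
dequeue() returns 4 -> []
enqueue(16) -> [16]
enqueue(8) -> [16, 8]
dequeue() returns 16 -> [8]
enqueue(10) -> [8, 10]
Final queue (front to back): [8, 10]


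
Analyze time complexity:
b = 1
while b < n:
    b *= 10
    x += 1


Per nesting level: O(log n) = O(log n)
Complexity: O(log n)


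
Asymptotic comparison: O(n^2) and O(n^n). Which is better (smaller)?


quadratic grows slower than n^n
O(n^2) is asymptotically smaller; O(n^n) grows faster


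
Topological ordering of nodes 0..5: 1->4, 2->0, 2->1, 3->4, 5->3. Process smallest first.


Kahn's algorithm, process smallest node first
Order: [2, 0, 1, 5, 3, 4]


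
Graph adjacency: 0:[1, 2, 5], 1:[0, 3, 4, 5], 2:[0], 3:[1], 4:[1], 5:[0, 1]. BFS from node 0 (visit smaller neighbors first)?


BFS queue: start with [0]
Visit order: [0, 1, 2, 5, 3, 4]


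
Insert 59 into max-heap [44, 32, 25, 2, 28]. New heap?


Append 59: [44, 32, 25, 2, 28, 59]
Bubble up: swap idx 5(59) with idx 2(25); swap idx 2(59) with idx 0(44)
Result: [59, 32, 44, 2, 28, 25]


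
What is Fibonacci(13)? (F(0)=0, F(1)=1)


F(n)=F(n-1)+F(n-2)
...F(11)=89, F(12)=144, F(13)=233


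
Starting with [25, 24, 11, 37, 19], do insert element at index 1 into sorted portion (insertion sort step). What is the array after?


After one pass: [24, 25, 11, 37, 19]


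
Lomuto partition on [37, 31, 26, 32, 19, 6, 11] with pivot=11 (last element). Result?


Elements <= 11 go left of pivot.
Result: [6, 11, 26, 32, 19, 37, 31], pivot at index 1


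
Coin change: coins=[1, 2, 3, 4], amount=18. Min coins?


dp[0]=0; dp[i]=1+min(dp[i-c] for c in coins)
...dp[13]=4, dp[14]=4, dp[15]=4, dp[16]=4, dp[17]=5, dp[18]=5
Minimum coins for 18 = 5


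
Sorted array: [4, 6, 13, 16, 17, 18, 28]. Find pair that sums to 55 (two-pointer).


Two pointers: lo=0, hi=6
No pair sums to 55


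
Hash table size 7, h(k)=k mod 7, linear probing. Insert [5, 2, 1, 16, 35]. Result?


Insertions: 5->slot 5; 2->slot 2; 1->slot 1; 16->slot 3; 35->slot 0
Table: [35, 1, 2, 16, None, 5, None]


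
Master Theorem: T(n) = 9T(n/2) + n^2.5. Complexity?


a=9, b=2, c=2.5. log_2(9)=3.170 > c=2.5. Case 1: O(n^log_b(a)) = O(n^3.170)
Complexity: O(n^3.170)


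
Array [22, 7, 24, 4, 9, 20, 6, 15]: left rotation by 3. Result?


Left rotate by 3: [4, 9, 20, 6, 15, 22, 7, 24]


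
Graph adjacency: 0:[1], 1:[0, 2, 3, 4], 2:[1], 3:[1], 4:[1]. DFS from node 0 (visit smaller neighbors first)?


DFS stack-based: start with [0]
Visit order: [0, 1, 2, 3, 4]


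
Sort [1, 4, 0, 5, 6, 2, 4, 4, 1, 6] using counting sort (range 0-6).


Count array: [1, 2, 1, 0, 3, 1, 2]
Reconstruct: [0, 1, 1, 2, 4, 4, 4, 5, 6, 6]


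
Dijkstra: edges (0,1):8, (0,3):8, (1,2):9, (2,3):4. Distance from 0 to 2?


Dijkstra from 0:
Distances: {0: 0, 1: 8, 2: 12, 3: 8}
Shortest distance to 2 = 12, path = [0, 3, 2]


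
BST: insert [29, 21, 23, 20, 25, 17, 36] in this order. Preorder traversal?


Root = 29; build tree by BST insertion.
Preorder traversal: [29, 21, 20, 17, 23, 25, 36]


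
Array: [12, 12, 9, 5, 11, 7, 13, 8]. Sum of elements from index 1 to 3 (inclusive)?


Prefix sums: [0, 12, 24, 33, 38, 49, 56, 69, 77]
Sum[1..3] = prefix[4] - prefix[1] = 38 - 12 = 26


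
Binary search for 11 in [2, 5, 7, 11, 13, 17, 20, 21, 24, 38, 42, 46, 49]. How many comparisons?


Search for 11:
[0,12] mid=6 arr[6]=20
[0,5] mid=2 arr[2]=7
[3,5] mid=4 arr[4]=13
[3,3] mid=3 arr[3]=11
Total: 4 comparisons


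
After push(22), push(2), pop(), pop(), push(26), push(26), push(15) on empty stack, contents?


push(22) -> [22]
push(2) -> [22, 2]
pop() returns 2 -> [22]
pop() returns 22 -> []
push(26) -> [26]
push(26) -> [26, 26]
push(15) -> [26, 26, 15]
Final stack (bottom to top): [26, 26, 15]


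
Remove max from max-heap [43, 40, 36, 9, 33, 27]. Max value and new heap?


Max = 43
Replace root with last, heapify down
Resulting heap: [40, 33, 36, 9, 27]


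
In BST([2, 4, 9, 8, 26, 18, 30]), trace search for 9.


BST root = 2
Search for 9: compare at each node
Path: [2, 4, 9]


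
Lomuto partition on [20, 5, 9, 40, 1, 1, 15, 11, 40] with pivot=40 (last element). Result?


Elements <= 40 go left of pivot.
Result: [20, 5, 9, 40, 1, 1, 15, 11, 40], pivot at index 8


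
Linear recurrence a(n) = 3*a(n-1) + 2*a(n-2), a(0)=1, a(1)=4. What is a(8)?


Build bottom-up:
...a(6)=2258, a(7)=8042, a(8)=3*8042+2*2258=28642


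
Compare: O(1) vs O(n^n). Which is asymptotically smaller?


constant grows slower than n^n
O(1) is asymptotically smaller; O(n^n) grows faster


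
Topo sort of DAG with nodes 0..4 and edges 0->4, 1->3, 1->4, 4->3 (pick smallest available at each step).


Kahn's algorithm, process smallest node first
Order: [0, 1, 2, 4, 3]


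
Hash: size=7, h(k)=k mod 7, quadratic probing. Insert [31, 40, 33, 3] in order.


Insertions: 31->slot 3; 40->slot 5; 33->slot 6; 3->slot 4
Table: [None, None, None, 31, 3, 40, 33]


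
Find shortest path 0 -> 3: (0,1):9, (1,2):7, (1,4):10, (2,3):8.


Dijkstra from 0:
Distances: {0: 0, 1: 9, 2: 16, 3: 24, 4: 19}
Shortest distance to 3 = 24, path = [0, 1, 2, 3]


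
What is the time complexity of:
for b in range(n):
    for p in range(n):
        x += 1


Per nesting level: O(n) * O(n) = O(n^2)
Complexity: O(n^2)


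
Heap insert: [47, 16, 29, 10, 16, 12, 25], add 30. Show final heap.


Append 30: [47, 16, 29, 10, 16, 12, 25, 30]
Bubble up: swap idx 7(30) with idx 3(10); swap idx 3(30) with idx 1(16)
Result: [47, 30, 29, 16, 16, 12, 25, 10]


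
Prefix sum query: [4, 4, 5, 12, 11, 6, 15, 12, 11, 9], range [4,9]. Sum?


Prefix sums: [0, 4, 8, 13, 25, 36, 42, 57, 69, 80, 89]
Sum[4..9] = prefix[10] - prefix[4] = 89 - 25 = 64


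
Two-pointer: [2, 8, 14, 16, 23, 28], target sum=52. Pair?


Two pointers: lo=0, hi=5
No pair sums to 52


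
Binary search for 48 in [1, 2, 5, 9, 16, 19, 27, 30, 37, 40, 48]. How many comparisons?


Search for 48:
[0,10] mid=5 arr[5]=19
[6,10] mid=8 arr[8]=37
[9,10] mid=9 arr[9]=40
[10,10] mid=10 arr[10]=48
Total: 4 comparisons


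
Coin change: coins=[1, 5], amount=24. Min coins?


dp[0]=0; dp[i]=1+min(dp[i-c] for c in coins)
...dp[19]=7, dp[20]=4, dp[21]=5, dp[22]=6, dp[23]=7, dp[24]=8
Minimum coins for 24 = 8


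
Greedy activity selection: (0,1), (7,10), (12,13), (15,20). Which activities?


Greedy: pick earliest-ending, then skip overlaps.
Selected (4 activities): [(0, 1), (7, 10), (12, 13), (15, 20)]


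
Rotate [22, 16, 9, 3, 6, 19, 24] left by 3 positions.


Left rotate by 3: [3, 6, 19, 24, 22, 16, 9]


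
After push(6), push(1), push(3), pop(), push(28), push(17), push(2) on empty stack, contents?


push(6) -> [6]
push(1) -> [6, 1]
push(3) -> [6, 1, 3]
pop() returns 3 -> [6, 1]
push(28) -> [6, 1, 28]
push(17) -> [6, 1, 28, 17]
push(2) -> [6, 1, 28, 17, 2]
Final stack (bottom to top): [6, 1, 28, 17, 2]


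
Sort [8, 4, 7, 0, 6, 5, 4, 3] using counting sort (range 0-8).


Count array: [1, 0, 0, 1, 2, 1, 1, 1, 1]
Reconstruct: [0, 3, 4, 4, 5, 6, 7, 8]


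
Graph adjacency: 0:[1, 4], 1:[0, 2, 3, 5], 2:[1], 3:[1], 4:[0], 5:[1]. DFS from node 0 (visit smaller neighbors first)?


DFS stack-based: start with [0]
Visit order: [0, 1, 2, 3, 5, 4]


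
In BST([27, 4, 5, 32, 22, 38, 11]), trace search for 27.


BST root = 27
Search for 27: compare at each node
Path: [27]


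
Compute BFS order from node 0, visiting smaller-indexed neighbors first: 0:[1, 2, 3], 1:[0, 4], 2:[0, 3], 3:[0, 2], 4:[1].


BFS queue: start with [0]
Visit order: [0, 1, 2, 3, 4]


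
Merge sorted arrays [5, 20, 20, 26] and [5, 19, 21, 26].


Compare heads, take smaller each step.
Merged: [5, 5, 19, 20, 20, 21, 26, 26]


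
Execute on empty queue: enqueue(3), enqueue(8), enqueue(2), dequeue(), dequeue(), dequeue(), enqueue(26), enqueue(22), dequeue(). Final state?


enqueue(3) -> [3]
enqueue(8) -> [3, 8]
enqueue(2) -> [3, 8, 2]
dequeue() returns 3 -> [8, 2]
dequeue() returns 8 -> [2]
dequeue() returns 2 -> []
enqueue(26) -> [26]
enqueue(22) -> [26, 22]
dequeue() returns 26 -> [22]
Final queue (front to back): [22]


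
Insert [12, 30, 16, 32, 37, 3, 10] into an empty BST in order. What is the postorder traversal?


Root = 12; build tree by BST insertion.
Postorder traversal: [10, 3, 16, 37, 32, 30, 12]


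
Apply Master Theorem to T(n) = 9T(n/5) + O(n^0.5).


a=9, b=5, c=0.5. log_5(9)=1.365 > c=0.5. Case 1: O(n^log_b(a)) = O(n^1.365)
Complexity: O(n^1.365)


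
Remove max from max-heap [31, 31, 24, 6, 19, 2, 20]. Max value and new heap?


Max = 31
Replace root with last, heapify down
Resulting heap: [31, 20, 24, 6, 19, 2]


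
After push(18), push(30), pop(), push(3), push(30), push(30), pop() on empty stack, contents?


push(18) -> [18]
push(30) -> [18, 30]
pop() returns 30 -> [18]
push(3) -> [18, 3]
push(30) -> [18, 3, 30]
push(30) -> [18, 3, 30, 30]
pop() returns 30 -> [18, 3, 30]
Final stack (bottom to top): [18, 3, 30]


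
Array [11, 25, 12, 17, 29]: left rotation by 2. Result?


Left rotate by 2: [12, 17, 29, 11, 25]


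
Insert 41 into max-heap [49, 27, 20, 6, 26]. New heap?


Append 41: [49, 27, 20, 6, 26, 41]
Bubble up: swap idx 5(41) with idx 2(20)
Result: [49, 27, 41, 6, 26, 20]


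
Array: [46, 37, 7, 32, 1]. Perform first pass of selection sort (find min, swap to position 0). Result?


After one pass: [1, 37, 7, 32, 46]


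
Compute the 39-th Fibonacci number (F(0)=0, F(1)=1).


F(n)=F(n-1)+F(n-2)
...F(37)=24157817, F(38)=39088169, F(39)=63245986


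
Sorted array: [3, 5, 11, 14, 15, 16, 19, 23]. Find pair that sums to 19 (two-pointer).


Two pointers: lo=0, hi=7
Found pair: (3, 16) summing to 19


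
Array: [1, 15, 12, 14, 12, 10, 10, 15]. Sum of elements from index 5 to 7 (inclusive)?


Prefix sums: [0, 1, 16, 28, 42, 54, 64, 74, 89]
Sum[5..7] = prefix[8] - prefix[5] = 89 - 54 = 35


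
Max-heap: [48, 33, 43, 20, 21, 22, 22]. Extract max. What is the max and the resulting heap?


Max = 48
Replace root with last, heapify down
Resulting heap: [43, 33, 22, 20, 21, 22]


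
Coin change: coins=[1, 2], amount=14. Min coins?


dp[0]=0; dp[i]=1+min(dp[i-c] for c in coins)
...dp[9]=5, dp[10]=5, dp[11]=6, dp[12]=6, dp[13]=7, dp[14]=7
Minimum coins for 14 = 7


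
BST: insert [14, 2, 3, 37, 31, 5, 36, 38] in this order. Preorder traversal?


Root = 14; build tree by BST insertion.
Preorder traversal: [14, 2, 3, 5, 37, 31, 36, 38]


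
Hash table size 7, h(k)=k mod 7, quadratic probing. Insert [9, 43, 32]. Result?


Insertions: 9->slot 2; 43->slot 1; 32->slot 4
Table: [None, 43, 9, None, 32, None, None]


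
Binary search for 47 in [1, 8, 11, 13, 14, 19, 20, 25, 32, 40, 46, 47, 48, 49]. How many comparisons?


Search for 47:
[0,13] mid=6 arr[6]=20
[7,13] mid=10 arr[10]=46
[11,13] mid=12 arr[12]=48
[11,11] mid=11 arr[11]=47
Total: 4 comparisons


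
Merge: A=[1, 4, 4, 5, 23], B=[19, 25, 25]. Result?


Compare heads, take smaller each step.
Merged: [1, 4, 4, 5, 19, 23, 25, 25]


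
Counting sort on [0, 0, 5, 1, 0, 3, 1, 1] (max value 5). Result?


Count array: [3, 3, 0, 1, 0, 1]
Reconstruct: [0, 0, 0, 1, 1, 1, 3, 5]


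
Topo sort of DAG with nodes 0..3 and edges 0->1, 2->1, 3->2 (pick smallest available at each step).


Kahn's algorithm, process smallest node first
Order: [0, 3, 2, 1]


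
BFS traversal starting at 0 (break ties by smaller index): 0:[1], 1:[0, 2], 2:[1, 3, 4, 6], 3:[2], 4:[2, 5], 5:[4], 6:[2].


BFS queue: start with [0]
Visit order: [0, 1, 2, 3, 4, 6, 5]


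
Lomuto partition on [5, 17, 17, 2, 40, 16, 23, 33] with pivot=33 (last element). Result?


Elements <= 33 go left of pivot.
Result: [5, 17, 17, 2, 16, 23, 33, 40], pivot at index 6


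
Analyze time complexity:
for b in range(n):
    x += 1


Per nesting level: O(n) = O(n)
Complexity: O(n)


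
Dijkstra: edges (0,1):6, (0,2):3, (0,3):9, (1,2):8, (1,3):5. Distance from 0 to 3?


Dijkstra from 0:
Distances: {0: 0, 1: 6, 2: 3, 3: 9}
Shortest distance to 3 = 9, path = [0, 3]


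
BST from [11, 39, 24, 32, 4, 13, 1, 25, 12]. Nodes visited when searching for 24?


BST root = 11
Search for 24: compare at each node
Path: [11, 39, 24]


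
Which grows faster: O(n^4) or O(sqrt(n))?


sublinear grows slower than quartic
O(sqrt(n)) is asymptotically smaller; O(n^4) grows faster


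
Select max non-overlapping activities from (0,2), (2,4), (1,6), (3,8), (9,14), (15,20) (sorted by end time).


Greedy: pick earliest-ending, then skip overlaps.
Selected (4 activities): [(0, 2), (2, 4), (9, 14), (15, 20)]


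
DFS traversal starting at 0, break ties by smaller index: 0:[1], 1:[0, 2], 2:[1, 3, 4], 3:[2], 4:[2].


DFS stack-based: start with [0]
Visit order: [0, 1, 2, 3, 4]


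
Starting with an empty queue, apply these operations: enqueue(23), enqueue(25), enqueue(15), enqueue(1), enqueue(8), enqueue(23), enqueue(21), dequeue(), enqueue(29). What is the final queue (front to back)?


enqueue(23) -> [23]
enqueue(25) -> [23, 25]
enqueue(15) -> [23, 25, 15]
enqueue(1) -> [23, 25, 15, 1]
enqueue(8) -> [23, 25, 15, 1, 8]
enqueue(23) -> [23, 25, 15, 1, 8, 23]
enqueue(21) -> [23, 25, 15, 1, 8, 23, 21]
dequeue() returns 23 -> [25, 15, 1, 8, 23, 21]
enqueue(29) -> [25, 15, 1, 8, 23, 21, 29]
Final queue (front to back): [25, 15, 1, 8, 23, 21, 29]


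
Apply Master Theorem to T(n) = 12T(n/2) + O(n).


a=12, b=2, c=1. log_2(12)=3.585 > c=1. Case 1: O(n^log_b(a)) = O(n^3.585)
Complexity: O(n^3.585)


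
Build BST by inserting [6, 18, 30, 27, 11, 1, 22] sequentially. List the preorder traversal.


Root = 6; build tree by BST insertion.
Preorder traversal: [6, 1, 18, 11, 30, 27, 22]


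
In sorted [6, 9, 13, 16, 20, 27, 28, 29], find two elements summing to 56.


Two pointers: lo=0, hi=7
Found pair: (27, 29) summing to 56


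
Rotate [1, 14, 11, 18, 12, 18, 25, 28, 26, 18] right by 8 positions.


Right rotate by 8: [11, 18, 12, 18, 25, 28, 26, 18, 1, 14]


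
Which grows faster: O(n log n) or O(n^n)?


linearithmic grows slower than n^n
O(n log n) is asymptotically smaller; O(n^n) grows faster


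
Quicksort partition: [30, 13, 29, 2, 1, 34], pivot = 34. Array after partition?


Elements <= 34 go left of pivot.
Result: [30, 13, 29, 2, 1, 34], pivot at index 5


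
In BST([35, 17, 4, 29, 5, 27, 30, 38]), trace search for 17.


BST root = 35
Search for 17: compare at each node
Path: [35, 17]


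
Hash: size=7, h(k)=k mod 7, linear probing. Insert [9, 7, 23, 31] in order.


Insertions: 9->slot 2; 7->slot 0; 23->slot 3; 31->slot 4
Table: [7, None, 9, 23, 31, None, None]


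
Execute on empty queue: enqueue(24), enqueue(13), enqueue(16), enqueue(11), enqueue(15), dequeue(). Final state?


enqueue(24) -> [24]
enqueue(13) -> [24, 13]
enqueue(16) -> [24, 13, 16]
enqueue(11) -> [24, 13, 16, 11]
enqueue(15) -> [24, 13, 16, 11, 15]
dequeue() returns 24 -> [13, 16, 11, 15]
Final queue (front to back): [13, 16, 11, 15]


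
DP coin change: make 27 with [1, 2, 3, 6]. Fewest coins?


dp[0]=0; dp[i]=1+min(dp[i-c] for c in coins)
...dp[22]=5, dp[23]=5, dp[24]=4, dp[25]=5, dp[26]=5, dp[27]=5
Minimum coins for 27 = 5


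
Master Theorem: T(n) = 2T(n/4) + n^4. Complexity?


a=2, b=4, c=4. log_4(2)=0.5 < c=4. Case 3: O(n^c) = O(n^4)
Complexity: O(n^4)


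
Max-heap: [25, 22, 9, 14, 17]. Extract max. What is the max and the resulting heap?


Max = 25
Replace root with last, heapify down
Resulting heap: [22, 17, 9, 14]


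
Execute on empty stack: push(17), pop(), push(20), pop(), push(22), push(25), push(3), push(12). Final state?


push(17) -> [17]
pop() returns 17 -> []
push(20) -> [20]
pop() returns 20 -> []
push(22) -> [22]
push(25) -> [22, 25]
push(3) -> [22, 25, 3]
push(12) -> [22, 25, 3, 12]
Final stack (bottom to top): [22, 25, 3, 12]


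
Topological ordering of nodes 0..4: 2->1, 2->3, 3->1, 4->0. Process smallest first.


Kahn's algorithm, process smallest node first
Order: [2, 3, 1, 4, 0]


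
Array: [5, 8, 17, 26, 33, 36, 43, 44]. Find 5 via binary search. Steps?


Search for 5:
[0,7] mid=3 arr[3]=26
[0,2] mid=1 arr[1]=8
[0,0] mid=0 arr[0]=5
Total: 3 comparisons


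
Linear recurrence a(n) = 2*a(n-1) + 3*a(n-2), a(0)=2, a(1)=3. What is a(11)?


Build bottom-up:
...a(9)=24603, a(10)=73812, a(11)=2*73812+3*24603=221433


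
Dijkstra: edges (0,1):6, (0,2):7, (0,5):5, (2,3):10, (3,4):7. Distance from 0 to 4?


Dijkstra from 0:
Distances: {0: 0, 1: 6, 2: 7, 3: 17, 4: 24, 5: 5}
Shortest distance to 4 = 24, path = [0, 2, 3, 4]


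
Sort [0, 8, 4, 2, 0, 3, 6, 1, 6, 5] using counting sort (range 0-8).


Count array: [2, 1, 1, 1, 1, 1, 2, 0, 1]
Reconstruct: [0, 0, 1, 2, 3, 4, 5, 6, 6, 8]


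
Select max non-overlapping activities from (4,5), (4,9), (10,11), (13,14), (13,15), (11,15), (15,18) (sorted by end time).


Greedy: pick earliest-ending, then skip overlaps.
Selected (4 activities): [(4, 5), (10, 11), (13, 14), (15, 18)]


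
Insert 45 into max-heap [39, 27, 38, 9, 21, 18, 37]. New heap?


Append 45: [39, 27, 38, 9, 21, 18, 37, 45]
Bubble up: swap idx 7(45) with idx 3(9); swap idx 3(45) with idx 1(27); swap idx 1(45) with idx 0(39)
Result: [45, 39, 38, 27, 21, 18, 37, 9]


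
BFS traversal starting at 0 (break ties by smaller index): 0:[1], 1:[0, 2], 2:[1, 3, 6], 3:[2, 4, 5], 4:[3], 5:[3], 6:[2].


BFS queue: start with [0]
Visit order: [0, 1, 2, 3, 6, 4, 5]


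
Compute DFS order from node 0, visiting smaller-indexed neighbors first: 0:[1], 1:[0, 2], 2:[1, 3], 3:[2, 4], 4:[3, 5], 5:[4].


DFS stack-based: start with [0]
Visit order: [0, 1, 2, 3, 4, 5]


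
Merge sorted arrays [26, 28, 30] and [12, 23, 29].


Compare heads, take smaller each step.
Merged: [12, 23, 26, 28, 29, 30]


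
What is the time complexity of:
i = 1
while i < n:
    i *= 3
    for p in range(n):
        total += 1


Per nesting level: O(log n) * O(n) = O(n log n)
Complexity: O(n log n)


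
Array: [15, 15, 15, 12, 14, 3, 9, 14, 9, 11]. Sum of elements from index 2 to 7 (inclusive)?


Prefix sums: [0, 15, 30, 45, 57, 71, 74, 83, 97, 106, 117]
Sum[2..7] = prefix[8] - prefix[2] = 97 - 30 = 67


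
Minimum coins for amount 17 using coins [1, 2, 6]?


dp[0]=0; dp[i]=1+min(dp[i-c] for c in coins)
...dp[12]=2, dp[13]=3, dp[14]=3, dp[15]=4, dp[16]=4, dp[17]=5
Minimum coins for 17 = 5


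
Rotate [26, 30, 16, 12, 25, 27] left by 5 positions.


Left rotate by 5: [27, 26, 30, 16, 12, 25]


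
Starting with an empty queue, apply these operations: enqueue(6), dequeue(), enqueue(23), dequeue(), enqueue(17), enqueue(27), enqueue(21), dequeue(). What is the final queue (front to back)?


enqueue(6) -> [6]
dequeue() returns 6 -> []
enqueue(23) -> [23]
dequeue() returns 23 -> []
enqueue(17) -> [17]
enqueue(27) -> [17, 27]
enqueue(21) -> [17, 27, 21]
dequeue() returns 17 -> [27, 21]
Final queue (front to back): [27, 21]


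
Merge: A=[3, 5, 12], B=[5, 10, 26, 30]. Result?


Compare heads, take smaller each step.
Merged: [3, 5, 5, 10, 12, 26, 30]


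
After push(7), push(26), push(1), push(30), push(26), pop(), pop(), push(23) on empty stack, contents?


push(7) -> [7]
push(26) -> [7, 26]
push(1) -> [7, 26, 1]
push(30) -> [7, 26, 1, 30]
push(26) -> [7, 26, 1, 30, 26]
pop() returns 26 -> [7, 26, 1, 30]
pop() returns 30 -> [7, 26, 1]
push(23) -> [7, 26, 1, 23]
Final stack (bottom to top): [7, 26, 1, 23]


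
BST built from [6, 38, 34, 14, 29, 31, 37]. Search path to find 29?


BST root = 6
Search for 29: compare at each node
Path: [6, 38, 34, 14, 29]


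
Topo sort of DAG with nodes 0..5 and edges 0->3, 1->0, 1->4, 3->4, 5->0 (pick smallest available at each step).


Kahn's algorithm, process smallest node first
Order: [1, 2, 5, 0, 3, 4]


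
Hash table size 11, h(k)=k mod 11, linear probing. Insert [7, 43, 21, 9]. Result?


Insertions: 7->slot 7; 43->slot 10; 21->slot 0; 9->slot 9
Table: [21, None, None, None, None, None, None, 7, None, 9, 43]


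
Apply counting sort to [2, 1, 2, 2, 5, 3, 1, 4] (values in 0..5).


Count array: [0, 2, 3, 1, 1, 1]
Reconstruct: [1, 1, 2, 2, 2, 3, 4, 5]


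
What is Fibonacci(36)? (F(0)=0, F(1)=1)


F(n)=F(n-1)+F(n-2)
...F(34)=5702887, F(35)=9227465, F(36)=14930352


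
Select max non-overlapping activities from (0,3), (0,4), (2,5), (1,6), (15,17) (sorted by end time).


Greedy: pick earliest-ending, then skip overlaps.
Selected (2 activities): [(0, 3), (15, 17)]


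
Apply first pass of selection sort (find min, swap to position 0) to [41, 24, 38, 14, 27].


After one pass: [14, 24, 38, 41, 27]


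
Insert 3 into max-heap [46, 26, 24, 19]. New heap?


Append 3: [46, 26, 24, 19, 3]
Bubble up: no swaps needed
Result: [46, 26, 24, 19, 3]


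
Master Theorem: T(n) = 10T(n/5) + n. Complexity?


a=10, b=5, c=1. log_5(10)=1.431 > c=1. Case 1: O(n^log_b(a)) = O(n^1.431)
Complexity: O(n^1.431)


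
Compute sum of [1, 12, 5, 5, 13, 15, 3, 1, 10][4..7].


Prefix sums: [0, 1, 13, 18, 23, 36, 51, 54, 55, 65]
Sum[4..7] = prefix[8] - prefix[4] = 55 - 23 = 32


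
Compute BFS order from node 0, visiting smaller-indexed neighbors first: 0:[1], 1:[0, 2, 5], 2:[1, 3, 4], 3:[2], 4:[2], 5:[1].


BFS queue: start with [0]
Visit order: [0, 1, 2, 5, 3, 4]


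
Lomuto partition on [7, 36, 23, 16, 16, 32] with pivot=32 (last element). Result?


Elements <= 32 go left of pivot.
Result: [7, 23, 16, 16, 32, 36], pivot at index 4


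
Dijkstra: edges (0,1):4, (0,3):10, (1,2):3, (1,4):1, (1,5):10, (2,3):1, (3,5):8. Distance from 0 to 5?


Dijkstra from 0:
Distances: {0: 0, 1: 4, 2: 7, 3: 8, 4: 5, 5: 14}
Shortest distance to 5 = 14, path = [0, 1, 5]


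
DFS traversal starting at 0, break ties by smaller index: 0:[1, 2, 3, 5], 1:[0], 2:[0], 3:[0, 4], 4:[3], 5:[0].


DFS stack-based: start with [0]
Visit order: [0, 1, 2, 3, 4, 5]


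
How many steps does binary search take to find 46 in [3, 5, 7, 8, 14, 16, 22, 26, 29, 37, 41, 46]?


Search for 46:
[0,11] mid=5 arr[5]=16
[6,11] mid=8 arr[8]=29
[9,11] mid=10 arr[10]=41
[11,11] mid=11 arr[11]=46
Total: 4 comparisons


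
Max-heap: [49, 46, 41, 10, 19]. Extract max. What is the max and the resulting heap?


Max = 49
Replace root with last, heapify down
Resulting heap: [46, 19, 41, 10]


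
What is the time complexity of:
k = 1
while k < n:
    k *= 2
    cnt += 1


Per nesting level: O(log n) = O(log n)
Complexity: O(log n)


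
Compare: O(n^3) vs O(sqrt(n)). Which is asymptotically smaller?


sublinear grows slower than cubic
O(sqrt(n)) is asymptotically smaller; O(n^3) grows faster


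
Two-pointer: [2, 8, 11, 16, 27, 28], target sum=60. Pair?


Two pointers: lo=0, hi=5
No pair sums to 60


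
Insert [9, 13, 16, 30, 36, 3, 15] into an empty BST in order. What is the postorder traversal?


Root = 9; build tree by BST insertion.
Postorder traversal: [3, 15, 36, 30, 16, 13, 9]


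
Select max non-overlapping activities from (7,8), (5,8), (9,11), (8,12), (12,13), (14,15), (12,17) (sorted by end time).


Greedy: pick earliest-ending, then skip overlaps.
Selected (4 activities): [(7, 8), (9, 11), (12, 13), (14, 15)]


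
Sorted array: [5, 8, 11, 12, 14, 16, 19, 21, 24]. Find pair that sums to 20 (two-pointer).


Two pointers: lo=0, hi=8
Found pair: (8, 12) summing to 20


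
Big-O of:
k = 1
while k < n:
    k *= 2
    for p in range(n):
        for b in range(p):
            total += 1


Per nesting level: O(log n) * O(n) * O(n) [triangular over p] = O(n^2 log n)
Complexity: O(n^2 log n)


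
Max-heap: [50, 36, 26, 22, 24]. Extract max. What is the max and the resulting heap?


Max = 50
Replace root with last, heapify down
Resulting heap: [36, 24, 26, 22]


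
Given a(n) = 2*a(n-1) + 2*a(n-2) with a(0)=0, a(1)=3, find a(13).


Build bottom-up:
...a(11)=54816, a(12)=149760, a(13)=2*149760+2*54816=409152


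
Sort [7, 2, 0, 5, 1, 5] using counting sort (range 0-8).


Count array: [1, 1, 1, 0, 0, 2, 0, 1, 0]
Reconstruct: [0, 1, 2, 5, 5, 7]


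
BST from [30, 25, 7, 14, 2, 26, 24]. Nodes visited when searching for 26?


BST root = 30
Search for 26: compare at each node
Path: [30, 25, 26]
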